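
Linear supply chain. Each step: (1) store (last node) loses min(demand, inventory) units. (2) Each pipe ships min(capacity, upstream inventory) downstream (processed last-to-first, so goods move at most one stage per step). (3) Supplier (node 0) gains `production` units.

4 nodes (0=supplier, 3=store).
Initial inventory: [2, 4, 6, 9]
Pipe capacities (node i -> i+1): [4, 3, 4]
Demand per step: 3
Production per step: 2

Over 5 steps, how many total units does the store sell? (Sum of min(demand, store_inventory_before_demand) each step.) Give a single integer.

Answer: 15

Derivation:
Step 1: sold=3 (running total=3) -> [2 3 5 10]
Step 2: sold=3 (running total=6) -> [2 2 4 11]
Step 3: sold=3 (running total=9) -> [2 2 2 12]
Step 4: sold=3 (running total=12) -> [2 2 2 11]
Step 5: sold=3 (running total=15) -> [2 2 2 10]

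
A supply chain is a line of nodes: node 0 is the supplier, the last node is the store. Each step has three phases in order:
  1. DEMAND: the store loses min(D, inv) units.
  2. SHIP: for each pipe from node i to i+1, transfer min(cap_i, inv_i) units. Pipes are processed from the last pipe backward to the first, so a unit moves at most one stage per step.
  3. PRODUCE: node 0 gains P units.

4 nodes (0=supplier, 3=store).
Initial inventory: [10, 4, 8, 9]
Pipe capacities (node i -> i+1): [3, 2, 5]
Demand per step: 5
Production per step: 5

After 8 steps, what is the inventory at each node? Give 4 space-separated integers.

Step 1: demand=5,sold=5 ship[2->3]=5 ship[1->2]=2 ship[0->1]=3 prod=5 -> inv=[12 5 5 9]
Step 2: demand=5,sold=5 ship[2->3]=5 ship[1->2]=2 ship[0->1]=3 prod=5 -> inv=[14 6 2 9]
Step 3: demand=5,sold=5 ship[2->3]=2 ship[1->2]=2 ship[0->1]=3 prod=5 -> inv=[16 7 2 6]
Step 4: demand=5,sold=5 ship[2->3]=2 ship[1->2]=2 ship[0->1]=3 prod=5 -> inv=[18 8 2 3]
Step 5: demand=5,sold=3 ship[2->3]=2 ship[1->2]=2 ship[0->1]=3 prod=5 -> inv=[20 9 2 2]
Step 6: demand=5,sold=2 ship[2->3]=2 ship[1->2]=2 ship[0->1]=3 prod=5 -> inv=[22 10 2 2]
Step 7: demand=5,sold=2 ship[2->3]=2 ship[1->2]=2 ship[0->1]=3 prod=5 -> inv=[24 11 2 2]
Step 8: demand=5,sold=2 ship[2->3]=2 ship[1->2]=2 ship[0->1]=3 prod=5 -> inv=[26 12 2 2]

26 12 2 2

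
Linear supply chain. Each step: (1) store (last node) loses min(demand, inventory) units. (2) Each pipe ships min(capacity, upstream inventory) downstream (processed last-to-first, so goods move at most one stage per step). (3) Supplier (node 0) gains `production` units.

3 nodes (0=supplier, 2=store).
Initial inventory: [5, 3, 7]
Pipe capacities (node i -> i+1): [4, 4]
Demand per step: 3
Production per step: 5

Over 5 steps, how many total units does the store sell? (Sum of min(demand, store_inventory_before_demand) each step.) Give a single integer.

Answer: 15

Derivation:
Step 1: sold=3 (running total=3) -> [6 4 7]
Step 2: sold=3 (running total=6) -> [7 4 8]
Step 3: sold=3 (running total=9) -> [8 4 9]
Step 4: sold=3 (running total=12) -> [9 4 10]
Step 5: sold=3 (running total=15) -> [10 4 11]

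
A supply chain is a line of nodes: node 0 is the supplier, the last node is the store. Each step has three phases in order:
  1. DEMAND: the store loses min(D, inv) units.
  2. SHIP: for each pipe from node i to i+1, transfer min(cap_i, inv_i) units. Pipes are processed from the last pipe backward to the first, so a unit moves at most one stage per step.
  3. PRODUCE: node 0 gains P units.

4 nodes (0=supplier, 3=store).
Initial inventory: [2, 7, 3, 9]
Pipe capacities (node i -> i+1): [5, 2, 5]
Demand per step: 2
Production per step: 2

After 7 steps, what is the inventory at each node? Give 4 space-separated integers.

Step 1: demand=2,sold=2 ship[2->3]=3 ship[1->2]=2 ship[0->1]=2 prod=2 -> inv=[2 7 2 10]
Step 2: demand=2,sold=2 ship[2->3]=2 ship[1->2]=2 ship[0->1]=2 prod=2 -> inv=[2 7 2 10]
Step 3: demand=2,sold=2 ship[2->3]=2 ship[1->2]=2 ship[0->1]=2 prod=2 -> inv=[2 7 2 10]
Step 4: demand=2,sold=2 ship[2->3]=2 ship[1->2]=2 ship[0->1]=2 prod=2 -> inv=[2 7 2 10]
Step 5: demand=2,sold=2 ship[2->3]=2 ship[1->2]=2 ship[0->1]=2 prod=2 -> inv=[2 7 2 10]
Step 6: demand=2,sold=2 ship[2->3]=2 ship[1->2]=2 ship[0->1]=2 prod=2 -> inv=[2 7 2 10]
Step 7: demand=2,sold=2 ship[2->3]=2 ship[1->2]=2 ship[0->1]=2 prod=2 -> inv=[2 7 2 10]

2 7 2 10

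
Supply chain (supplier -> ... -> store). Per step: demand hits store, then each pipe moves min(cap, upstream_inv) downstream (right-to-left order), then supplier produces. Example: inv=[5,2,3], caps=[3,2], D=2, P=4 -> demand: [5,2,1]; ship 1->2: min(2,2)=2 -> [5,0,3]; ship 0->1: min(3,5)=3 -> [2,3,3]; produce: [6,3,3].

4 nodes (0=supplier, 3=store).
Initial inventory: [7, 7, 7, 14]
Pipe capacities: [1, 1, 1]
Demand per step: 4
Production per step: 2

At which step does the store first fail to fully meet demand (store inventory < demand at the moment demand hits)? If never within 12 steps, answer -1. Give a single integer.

Step 1: demand=4,sold=4 ship[2->3]=1 ship[1->2]=1 ship[0->1]=1 prod=2 -> [8 7 7 11]
Step 2: demand=4,sold=4 ship[2->3]=1 ship[1->2]=1 ship[0->1]=1 prod=2 -> [9 7 7 8]
Step 3: demand=4,sold=4 ship[2->3]=1 ship[1->2]=1 ship[0->1]=1 prod=2 -> [10 7 7 5]
Step 4: demand=4,sold=4 ship[2->3]=1 ship[1->2]=1 ship[0->1]=1 prod=2 -> [11 7 7 2]
Step 5: demand=4,sold=2 ship[2->3]=1 ship[1->2]=1 ship[0->1]=1 prod=2 -> [12 7 7 1]
Step 6: demand=4,sold=1 ship[2->3]=1 ship[1->2]=1 ship[0->1]=1 prod=2 -> [13 7 7 1]
Step 7: demand=4,sold=1 ship[2->3]=1 ship[1->2]=1 ship[0->1]=1 prod=2 -> [14 7 7 1]
Step 8: demand=4,sold=1 ship[2->3]=1 ship[1->2]=1 ship[0->1]=1 prod=2 -> [15 7 7 1]
Step 9: demand=4,sold=1 ship[2->3]=1 ship[1->2]=1 ship[0->1]=1 prod=2 -> [16 7 7 1]
Step 10: demand=4,sold=1 ship[2->3]=1 ship[1->2]=1 ship[0->1]=1 prod=2 -> [17 7 7 1]
Step 11: demand=4,sold=1 ship[2->3]=1 ship[1->2]=1 ship[0->1]=1 prod=2 -> [18 7 7 1]
Step 12: demand=4,sold=1 ship[2->3]=1 ship[1->2]=1 ship[0->1]=1 prod=2 -> [19 7 7 1]
First stockout at step 5

5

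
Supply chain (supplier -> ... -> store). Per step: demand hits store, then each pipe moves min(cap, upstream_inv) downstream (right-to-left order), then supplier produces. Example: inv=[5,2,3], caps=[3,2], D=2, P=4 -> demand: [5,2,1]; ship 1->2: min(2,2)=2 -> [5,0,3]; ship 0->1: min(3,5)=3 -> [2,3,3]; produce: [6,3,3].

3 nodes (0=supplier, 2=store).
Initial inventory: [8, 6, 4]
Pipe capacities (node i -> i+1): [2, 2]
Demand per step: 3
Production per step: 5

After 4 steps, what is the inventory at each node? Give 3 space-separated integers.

Step 1: demand=3,sold=3 ship[1->2]=2 ship[0->1]=2 prod=5 -> inv=[11 6 3]
Step 2: demand=3,sold=3 ship[1->2]=2 ship[0->1]=2 prod=5 -> inv=[14 6 2]
Step 3: demand=3,sold=2 ship[1->2]=2 ship[0->1]=2 prod=5 -> inv=[17 6 2]
Step 4: demand=3,sold=2 ship[1->2]=2 ship[0->1]=2 prod=5 -> inv=[20 6 2]

20 6 2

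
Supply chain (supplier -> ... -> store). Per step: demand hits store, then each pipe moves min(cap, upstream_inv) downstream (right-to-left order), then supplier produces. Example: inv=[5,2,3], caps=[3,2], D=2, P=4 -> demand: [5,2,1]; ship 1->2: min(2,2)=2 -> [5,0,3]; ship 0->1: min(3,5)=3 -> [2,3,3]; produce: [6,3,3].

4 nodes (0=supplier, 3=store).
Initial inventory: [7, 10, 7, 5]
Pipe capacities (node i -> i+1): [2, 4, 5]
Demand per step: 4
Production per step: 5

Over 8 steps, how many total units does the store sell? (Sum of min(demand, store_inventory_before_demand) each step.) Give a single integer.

Step 1: sold=4 (running total=4) -> [10 8 6 6]
Step 2: sold=4 (running total=8) -> [13 6 5 7]
Step 3: sold=4 (running total=12) -> [16 4 4 8]
Step 4: sold=4 (running total=16) -> [19 2 4 8]
Step 5: sold=4 (running total=20) -> [22 2 2 8]
Step 6: sold=4 (running total=24) -> [25 2 2 6]
Step 7: sold=4 (running total=28) -> [28 2 2 4]
Step 8: sold=4 (running total=32) -> [31 2 2 2]

Answer: 32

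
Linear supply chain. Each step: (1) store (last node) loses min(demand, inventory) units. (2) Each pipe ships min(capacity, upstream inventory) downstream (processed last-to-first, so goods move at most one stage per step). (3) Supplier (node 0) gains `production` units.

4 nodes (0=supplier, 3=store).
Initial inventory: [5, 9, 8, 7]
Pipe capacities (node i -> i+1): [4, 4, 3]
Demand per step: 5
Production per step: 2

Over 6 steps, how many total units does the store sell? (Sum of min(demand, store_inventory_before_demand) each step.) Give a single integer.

Answer: 22

Derivation:
Step 1: sold=5 (running total=5) -> [3 9 9 5]
Step 2: sold=5 (running total=10) -> [2 8 10 3]
Step 3: sold=3 (running total=13) -> [2 6 11 3]
Step 4: sold=3 (running total=16) -> [2 4 12 3]
Step 5: sold=3 (running total=19) -> [2 2 13 3]
Step 6: sold=3 (running total=22) -> [2 2 12 3]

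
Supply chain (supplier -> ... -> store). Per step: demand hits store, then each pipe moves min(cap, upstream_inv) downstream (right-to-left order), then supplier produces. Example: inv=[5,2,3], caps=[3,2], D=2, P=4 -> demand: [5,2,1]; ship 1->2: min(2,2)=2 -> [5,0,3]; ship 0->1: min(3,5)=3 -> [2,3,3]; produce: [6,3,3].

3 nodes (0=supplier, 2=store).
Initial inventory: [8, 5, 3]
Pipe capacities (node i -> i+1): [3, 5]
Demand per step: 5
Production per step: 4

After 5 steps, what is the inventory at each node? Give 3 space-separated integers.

Step 1: demand=5,sold=3 ship[1->2]=5 ship[0->1]=3 prod=4 -> inv=[9 3 5]
Step 2: demand=5,sold=5 ship[1->2]=3 ship[0->1]=3 prod=4 -> inv=[10 3 3]
Step 3: demand=5,sold=3 ship[1->2]=3 ship[0->1]=3 prod=4 -> inv=[11 3 3]
Step 4: demand=5,sold=3 ship[1->2]=3 ship[0->1]=3 prod=4 -> inv=[12 3 3]
Step 5: demand=5,sold=3 ship[1->2]=3 ship[0->1]=3 prod=4 -> inv=[13 3 3]

13 3 3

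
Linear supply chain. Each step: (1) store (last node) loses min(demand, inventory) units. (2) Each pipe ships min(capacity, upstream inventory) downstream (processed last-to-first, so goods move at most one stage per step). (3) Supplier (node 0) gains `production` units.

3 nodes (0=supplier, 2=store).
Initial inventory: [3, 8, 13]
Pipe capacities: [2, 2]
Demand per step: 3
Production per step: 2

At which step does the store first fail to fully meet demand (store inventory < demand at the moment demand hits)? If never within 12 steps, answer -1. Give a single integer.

Step 1: demand=3,sold=3 ship[1->2]=2 ship[0->1]=2 prod=2 -> [3 8 12]
Step 2: demand=3,sold=3 ship[1->2]=2 ship[0->1]=2 prod=2 -> [3 8 11]
Step 3: demand=3,sold=3 ship[1->2]=2 ship[0->1]=2 prod=2 -> [3 8 10]
Step 4: demand=3,sold=3 ship[1->2]=2 ship[0->1]=2 prod=2 -> [3 8 9]
Step 5: demand=3,sold=3 ship[1->2]=2 ship[0->1]=2 prod=2 -> [3 8 8]
Step 6: demand=3,sold=3 ship[1->2]=2 ship[0->1]=2 prod=2 -> [3 8 7]
Step 7: demand=3,sold=3 ship[1->2]=2 ship[0->1]=2 prod=2 -> [3 8 6]
Step 8: demand=3,sold=3 ship[1->2]=2 ship[0->1]=2 prod=2 -> [3 8 5]
Step 9: demand=3,sold=3 ship[1->2]=2 ship[0->1]=2 prod=2 -> [3 8 4]
Step 10: demand=3,sold=3 ship[1->2]=2 ship[0->1]=2 prod=2 -> [3 8 3]
Step 11: demand=3,sold=3 ship[1->2]=2 ship[0->1]=2 prod=2 -> [3 8 2]
Step 12: demand=3,sold=2 ship[1->2]=2 ship[0->1]=2 prod=2 -> [3 8 2]
First stockout at step 12

12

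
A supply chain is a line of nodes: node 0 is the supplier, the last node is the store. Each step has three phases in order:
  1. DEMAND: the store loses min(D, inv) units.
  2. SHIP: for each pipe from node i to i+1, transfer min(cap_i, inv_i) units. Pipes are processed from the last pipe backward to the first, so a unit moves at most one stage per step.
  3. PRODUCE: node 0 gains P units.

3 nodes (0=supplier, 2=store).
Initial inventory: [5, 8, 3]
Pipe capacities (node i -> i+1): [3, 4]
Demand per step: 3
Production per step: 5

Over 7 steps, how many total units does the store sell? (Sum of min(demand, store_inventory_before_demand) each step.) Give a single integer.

Answer: 21

Derivation:
Step 1: sold=3 (running total=3) -> [7 7 4]
Step 2: sold=3 (running total=6) -> [9 6 5]
Step 3: sold=3 (running total=9) -> [11 5 6]
Step 4: sold=3 (running total=12) -> [13 4 7]
Step 5: sold=3 (running total=15) -> [15 3 8]
Step 6: sold=3 (running total=18) -> [17 3 8]
Step 7: sold=3 (running total=21) -> [19 3 8]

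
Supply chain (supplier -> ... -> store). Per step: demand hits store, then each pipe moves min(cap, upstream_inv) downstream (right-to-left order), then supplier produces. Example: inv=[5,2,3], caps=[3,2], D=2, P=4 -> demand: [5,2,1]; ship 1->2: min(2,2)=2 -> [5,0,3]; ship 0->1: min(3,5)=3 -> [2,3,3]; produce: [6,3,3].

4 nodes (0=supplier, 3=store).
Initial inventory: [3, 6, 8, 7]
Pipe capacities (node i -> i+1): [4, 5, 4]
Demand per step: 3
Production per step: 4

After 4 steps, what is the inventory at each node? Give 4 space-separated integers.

Step 1: demand=3,sold=3 ship[2->3]=4 ship[1->2]=5 ship[0->1]=3 prod=4 -> inv=[4 4 9 8]
Step 2: demand=3,sold=3 ship[2->3]=4 ship[1->2]=4 ship[0->1]=4 prod=4 -> inv=[4 4 9 9]
Step 3: demand=3,sold=3 ship[2->3]=4 ship[1->2]=4 ship[0->1]=4 prod=4 -> inv=[4 4 9 10]
Step 4: demand=3,sold=3 ship[2->3]=4 ship[1->2]=4 ship[0->1]=4 prod=4 -> inv=[4 4 9 11]

4 4 9 11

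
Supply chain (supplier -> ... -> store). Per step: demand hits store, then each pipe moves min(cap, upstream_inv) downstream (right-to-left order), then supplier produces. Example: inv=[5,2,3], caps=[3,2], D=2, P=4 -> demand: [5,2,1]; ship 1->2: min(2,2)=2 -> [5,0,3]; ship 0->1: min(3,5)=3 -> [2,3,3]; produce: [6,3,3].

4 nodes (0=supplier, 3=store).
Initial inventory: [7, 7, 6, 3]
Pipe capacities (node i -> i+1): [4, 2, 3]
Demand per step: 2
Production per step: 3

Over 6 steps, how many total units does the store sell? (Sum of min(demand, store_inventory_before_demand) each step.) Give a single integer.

Step 1: sold=2 (running total=2) -> [6 9 5 4]
Step 2: sold=2 (running total=4) -> [5 11 4 5]
Step 3: sold=2 (running total=6) -> [4 13 3 6]
Step 4: sold=2 (running total=8) -> [3 15 2 7]
Step 5: sold=2 (running total=10) -> [3 16 2 7]
Step 6: sold=2 (running total=12) -> [3 17 2 7]

Answer: 12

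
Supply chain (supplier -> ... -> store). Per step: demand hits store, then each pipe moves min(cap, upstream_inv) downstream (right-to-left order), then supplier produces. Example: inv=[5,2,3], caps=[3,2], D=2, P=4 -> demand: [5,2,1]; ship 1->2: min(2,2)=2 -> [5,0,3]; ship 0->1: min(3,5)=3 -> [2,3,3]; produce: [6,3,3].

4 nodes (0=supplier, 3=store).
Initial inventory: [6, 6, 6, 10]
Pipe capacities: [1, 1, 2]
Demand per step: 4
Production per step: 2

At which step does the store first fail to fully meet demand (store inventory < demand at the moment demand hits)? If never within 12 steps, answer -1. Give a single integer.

Step 1: demand=4,sold=4 ship[2->3]=2 ship[1->2]=1 ship[0->1]=1 prod=2 -> [7 6 5 8]
Step 2: demand=4,sold=4 ship[2->3]=2 ship[1->2]=1 ship[0->1]=1 prod=2 -> [8 6 4 6]
Step 3: demand=4,sold=4 ship[2->3]=2 ship[1->2]=1 ship[0->1]=1 prod=2 -> [9 6 3 4]
Step 4: demand=4,sold=4 ship[2->3]=2 ship[1->2]=1 ship[0->1]=1 prod=2 -> [10 6 2 2]
Step 5: demand=4,sold=2 ship[2->3]=2 ship[1->2]=1 ship[0->1]=1 prod=2 -> [11 6 1 2]
Step 6: demand=4,sold=2 ship[2->3]=1 ship[1->2]=1 ship[0->1]=1 prod=2 -> [12 6 1 1]
Step 7: demand=4,sold=1 ship[2->3]=1 ship[1->2]=1 ship[0->1]=1 prod=2 -> [13 6 1 1]
Step 8: demand=4,sold=1 ship[2->3]=1 ship[1->2]=1 ship[0->1]=1 prod=2 -> [14 6 1 1]
Step 9: demand=4,sold=1 ship[2->3]=1 ship[1->2]=1 ship[0->1]=1 prod=2 -> [15 6 1 1]
Step 10: demand=4,sold=1 ship[2->3]=1 ship[1->2]=1 ship[0->1]=1 prod=2 -> [16 6 1 1]
Step 11: demand=4,sold=1 ship[2->3]=1 ship[1->2]=1 ship[0->1]=1 prod=2 -> [17 6 1 1]
Step 12: demand=4,sold=1 ship[2->3]=1 ship[1->2]=1 ship[0->1]=1 prod=2 -> [18 6 1 1]
First stockout at step 5

5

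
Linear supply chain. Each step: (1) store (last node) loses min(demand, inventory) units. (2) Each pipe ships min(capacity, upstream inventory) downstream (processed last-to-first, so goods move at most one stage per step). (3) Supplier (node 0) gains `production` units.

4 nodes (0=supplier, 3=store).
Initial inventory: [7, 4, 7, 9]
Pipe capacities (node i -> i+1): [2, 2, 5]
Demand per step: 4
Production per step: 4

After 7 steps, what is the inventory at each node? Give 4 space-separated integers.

Step 1: demand=4,sold=4 ship[2->3]=5 ship[1->2]=2 ship[0->1]=2 prod=4 -> inv=[9 4 4 10]
Step 2: demand=4,sold=4 ship[2->3]=4 ship[1->2]=2 ship[0->1]=2 prod=4 -> inv=[11 4 2 10]
Step 3: demand=4,sold=4 ship[2->3]=2 ship[1->2]=2 ship[0->1]=2 prod=4 -> inv=[13 4 2 8]
Step 4: demand=4,sold=4 ship[2->3]=2 ship[1->2]=2 ship[0->1]=2 prod=4 -> inv=[15 4 2 6]
Step 5: demand=4,sold=4 ship[2->3]=2 ship[1->2]=2 ship[0->1]=2 prod=4 -> inv=[17 4 2 4]
Step 6: demand=4,sold=4 ship[2->3]=2 ship[1->2]=2 ship[0->1]=2 prod=4 -> inv=[19 4 2 2]
Step 7: demand=4,sold=2 ship[2->3]=2 ship[1->2]=2 ship[0->1]=2 prod=4 -> inv=[21 4 2 2]

21 4 2 2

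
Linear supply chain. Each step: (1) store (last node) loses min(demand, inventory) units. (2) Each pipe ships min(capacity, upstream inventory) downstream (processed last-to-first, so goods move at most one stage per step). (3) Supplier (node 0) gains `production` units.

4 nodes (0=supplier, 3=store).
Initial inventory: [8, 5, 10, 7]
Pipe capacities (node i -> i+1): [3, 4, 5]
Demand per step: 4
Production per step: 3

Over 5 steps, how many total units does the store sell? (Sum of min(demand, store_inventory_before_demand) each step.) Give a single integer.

Step 1: sold=4 (running total=4) -> [8 4 9 8]
Step 2: sold=4 (running total=8) -> [8 3 8 9]
Step 3: sold=4 (running total=12) -> [8 3 6 10]
Step 4: sold=4 (running total=16) -> [8 3 4 11]
Step 5: sold=4 (running total=20) -> [8 3 3 11]

Answer: 20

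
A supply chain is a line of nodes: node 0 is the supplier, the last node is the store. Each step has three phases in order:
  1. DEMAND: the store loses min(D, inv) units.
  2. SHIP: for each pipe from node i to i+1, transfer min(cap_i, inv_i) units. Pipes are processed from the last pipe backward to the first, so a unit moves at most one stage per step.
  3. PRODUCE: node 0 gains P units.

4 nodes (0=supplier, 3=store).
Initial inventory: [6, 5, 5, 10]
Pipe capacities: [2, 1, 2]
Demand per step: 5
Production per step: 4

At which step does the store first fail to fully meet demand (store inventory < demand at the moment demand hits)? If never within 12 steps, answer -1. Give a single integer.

Step 1: demand=5,sold=5 ship[2->3]=2 ship[1->2]=1 ship[0->1]=2 prod=4 -> [8 6 4 7]
Step 2: demand=5,sold=5 ship[2->3]=2 ship[1->2]=1 ship[0->1]=2 prod=4 -> [10 7 3 4]
Step 3: demand=5,sold=4 ship[2->3]=2 ship[1->2]=1 ship[0->1]=2 prod=4 -> [12 8 2 2]
Step 4: demand=5,sold=2 ship[2->3]=2 ship[1->2]=1 ship[0->1]=2 prod=4 -> [14 9 1 2]
Step 5: demand=5,sold=2 ship[2->3]=1 ship[1->2]=1 ship[0->1]=2 prod=4 -> [16 10 1 1]
Step 6: demand=5,sold=1 ship[2->3]=1 ship[1->2]=1 ship[0->1]=2 prod=4 -> [18 11 1 1]
Step 7: demand=5,sold=1 ship[2->3]=1 ship[1->2]=1 ship[0->1]=2 prod=4 -> [20 12 1 1]
Step 8: demand=5,sold=1 ship[2->3]=1 ship[1->2]=1 ship[0->1]=2 prod=4 -> [22 13 1 1]
Step 9: demand=5,sold=1 ship[2->3]=1 ship[1->2]=1 ship[0->1]=2 prod=4 -> [24 14 1 1]
Step 10: demand=5,sold=1 ship[2->3]=1 ship[1->2]=1 ship[0->1]=2 prod=4 -> [26 15 1 1]
Step 11: demand=5,sold=1 ship[2->3]=1 ship[1->2]=1 ship[0->1]=2 prod=4 -> [28 16 1 1]
Step 12: demand=5,sold=1 ship[2->3]=1 ship[1->2]=1 ship[0->1]=2 prod=4 -> [30 17 1 1]
First stockout at step 3

3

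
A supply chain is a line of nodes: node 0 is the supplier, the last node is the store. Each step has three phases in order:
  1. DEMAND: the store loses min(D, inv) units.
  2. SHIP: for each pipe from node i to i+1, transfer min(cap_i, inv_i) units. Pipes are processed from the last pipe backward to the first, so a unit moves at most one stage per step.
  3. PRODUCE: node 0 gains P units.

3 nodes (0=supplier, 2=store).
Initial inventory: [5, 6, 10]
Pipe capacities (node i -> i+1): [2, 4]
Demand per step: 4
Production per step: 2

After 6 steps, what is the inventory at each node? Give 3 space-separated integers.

Step 1: demand=4,sold=4 ship[1->2]=4 ship[0->1]=2 prod=2 -> inv=[5 4 10]
Step 2: demand=4,sold=4 ship[1->2]=4 ship[0->1]=2 prod=2 -> inv=[5 2 10]
Step 3: demand=4,sold=4 ship[1->2]=2 ship[0->1]=2 prod=2 -> inv=[5 2 8]
Step 4: demand=4,sold=4 ship[1->2]=2 ship[0->1]=2 prod=2 -> inv=[5 2 6]
Step 5: demand=4,sold=4 ship[1->2]=2 ship[0->1]=2 prod=2 -> inv=[5 2 4]
Step 6: demand=4,sold=4 ship[1->2]=2 ship[0->1]=2 prod=2 -> inv=[5 2 2]

5 2 2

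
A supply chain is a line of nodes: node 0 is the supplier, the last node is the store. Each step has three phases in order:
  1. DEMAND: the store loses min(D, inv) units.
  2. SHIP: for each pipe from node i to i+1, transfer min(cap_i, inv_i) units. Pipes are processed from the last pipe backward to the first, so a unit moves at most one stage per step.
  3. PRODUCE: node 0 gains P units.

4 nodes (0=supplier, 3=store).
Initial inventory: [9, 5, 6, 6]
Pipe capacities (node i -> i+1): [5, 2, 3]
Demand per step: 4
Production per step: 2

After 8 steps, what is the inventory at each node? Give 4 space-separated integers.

Step 1: demand=4,sold=4 ship[2->3]=3 ship[1->2]=2 ship[0->1]=5 prod=2 -> inv=[6 8 5 5]
Step 2: demand=4,sold=4 ship[2->3]=3 ship[1->2]=2 ship[0->1]=5 prod=2 -> inv=[3 11 4 4]
Step 3: demand=4,sold=4 ship[2->3]=3 ship[1->2]=2 ship[0->1]=3 prod=2 -> inv=[2 12 3 3]
Step 4: demand=4,sold=3 ship[2->3]=3 ship[1->2]=2 ship[0->1]=2 prod=2 -> inv=[2 12 2 3]
Step 5: demand=4,sold=3 ship[2->3]=2 ship[1->2]=2 ship[0->1]=2 prod=2 -> inv=[2 12 2 2]
Step 6: demand=4,sold=2 ship[2->3]=2 ship[1->2]=2 ship[0->1]=2 prod=2 -> inv=[2 12 2 2]
Step 7: demand=4,sold=2 ship[2->3]=2 ship[1->2]=2 ship[0->1]=2 prod=2 -> inv=[2 12 2 2]
Step 8: demand=4,sold=2 ship[2->3]=2 ship[1->2]=2 ship[0->1]=2 prod=2 -> inv=[2 12 2 2]

2 12 2 2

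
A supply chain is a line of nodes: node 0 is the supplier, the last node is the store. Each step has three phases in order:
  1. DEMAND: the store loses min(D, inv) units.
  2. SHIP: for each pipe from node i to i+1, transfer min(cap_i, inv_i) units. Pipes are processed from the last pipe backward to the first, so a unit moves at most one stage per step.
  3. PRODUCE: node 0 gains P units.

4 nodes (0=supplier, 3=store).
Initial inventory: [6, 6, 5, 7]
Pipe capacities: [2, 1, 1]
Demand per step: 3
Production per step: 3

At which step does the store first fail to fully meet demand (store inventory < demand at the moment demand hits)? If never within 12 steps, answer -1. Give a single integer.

Step 1: demand=3,sold=3 ship[2->3]=1 ship[1->2]=1 ship[0->1]=2 prod=3 -> [7 7 5 5]
Step 2: demand=3,sold=3 ship[2->3]=1 ship[1->2]=1 ship[0->1]=2 prod=3 -> [8 8 5 3]
Step 3: demand=3,sold=3 ship[2->3]=1 ship[1->2]=1 ship[0->1]=2 prod=3 -> [9 9 5 1]
Step 4: demand=3,sold=1 ship[2->3]=1 ship[1->2]=1 ship[0->1]=2 prod=3 -> [10 10 5 1]
Step 5: demand=3,sold=1 ship[2->3]=1 ship[1->2]=1 ship[0->1]=2 prod=3 -> [11 11 5 1]
Step 6: demand=3,sold=1 ship[2->3]=1 ship[1->2]=1 ship[0->1]=2 prod=3 -> [12 12 5 1]
Step 7: demand=3,sold=1 ship[2->3]=1 ship[1->2]=1 ship[0->1]=2 prod=3 -> [13 13 5 1]
Step 8: demand=3,sold=1 ship[2->3]=1 ship[1->2]=1 ship[0->1]=2 prod=3 -> [14 14 5 1]
Step 9: demand=3,sold=1 ship[2->3]=1 ship[1->2]=1 ship[0->1]=2 prod=3 -> [15 15 5 1]
Step 10: demand=3,sold=1 ship[2->3]=1 ship[1->2]=1 ship[0->1]=2 prod=3 -> [16 16 5 1]
Step 11: demand=3,sold=1 ship[2->3]=1 ship[1->2]=1 ship[0->1]=2 prod=3 -> [17 17 5 1]
Step 12: demand=3,sold=1 ship[2->3]=1 ship[1->2]=1 ship[0->1]=2 prod=3 -> [18 18 5 1]
First stockout at step 4

4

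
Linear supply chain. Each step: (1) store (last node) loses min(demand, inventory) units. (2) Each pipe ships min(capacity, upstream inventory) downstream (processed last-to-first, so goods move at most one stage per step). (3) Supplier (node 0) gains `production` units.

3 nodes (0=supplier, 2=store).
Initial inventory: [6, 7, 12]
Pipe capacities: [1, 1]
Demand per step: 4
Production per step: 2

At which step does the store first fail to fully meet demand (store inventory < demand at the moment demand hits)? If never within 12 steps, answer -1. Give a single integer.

Step 1: demand=4,sold=4 ship[1->2]=1 ship[0->1]=1 prod=2 -> [7 7 9]
Step 2: demand=4,sold=4 ship[1->2]=1 ship[0->1]=1 prod=2 -> [8 7 6]
Step 3: demand=4,sold=4 ship[1->2]=1 ship[0->1]=1 prod=2 -> [9 7 3]
Step 4: demand=4,sold=3 ship[1->2]=1 ship[0->1]=1 prod=2 -> [10 7 1]
Step 5: demand=4,sold=1 ship[1->2]=1 ship[0->1]=1 prod=2 -> [11 7 1]
Step 6: demand=4,sold=1 ship[1->2]=1 ship[0->1]=1 prod=2 -> [12 7 1]
Step 7: demand=4,sold=1 ship[1->2]=1 ship[0->1]=1 prod=2 -> [13 7 1]
Step 8: demand=4,sold=1 ship[1->2]=1 ship[0->1]=1 prod=2 -> [14 7 1]
Step 9: demand=4,sold=1 ship[1->2]=1 ship[0->1]=1 prod=2 -> [15 7 1]
Step 10: demand=4,sold=1 ship[1->2]=1 ship[0->1]=1 prod=2 -> [16 7 1]
Step 11: demand=4,sold=1 ship[1->2]=1 ship[0->1]=1 prod=2 -> [17 7 1]
Step 12: demand=4,sold=1 ship[1->2]=1 ship[0->1]=1 prod=2 -> [18 7 1]
First stockout at step 4

4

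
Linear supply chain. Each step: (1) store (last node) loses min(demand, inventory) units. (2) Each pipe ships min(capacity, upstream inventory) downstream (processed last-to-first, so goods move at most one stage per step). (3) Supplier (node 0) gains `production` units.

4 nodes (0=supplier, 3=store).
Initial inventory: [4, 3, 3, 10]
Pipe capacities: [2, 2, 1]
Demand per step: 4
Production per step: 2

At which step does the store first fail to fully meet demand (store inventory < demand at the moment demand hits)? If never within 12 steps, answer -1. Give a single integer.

Step 1: demand=4,sold=4 ship[2->3]=1 ship[1->2]=2 ship[0->1]=2 prod=2 -> [4 3 4 7]
Step 2: demand=4,sold=4 ship[2->3]=1 ship[1->2]=2 ship[0->1]=2 prod=2 -> [4 3 5 4]
Step 3: demand=4,sold=4 ship[2->3]=1 ship[1->2]=2 ship[0->1]=2 prod=2 -> [4 3 6 1]
Step 4: demand=4,sold=1 ship[2->3]=1 ship[1->2]=2 ship[0->1]=2 prod=2 -> [4 3 7 1]
Step 5: demand=4,sold=1 ship[2->3]=1 ship[1->2]=2 ship[0->1]=2 prod=2 -> [4 3 8 1]
Step 6: demand=4,sold=1 ship[2->3]=1 ship[1->2]=2 ship[0->1]=2 prod=2 -> [4 3 9 1]
Step 7: demand=4,sold=1 ship[2->3]=1 ship[1->2]=2 ship[0->1]=2 prod=2 -> [4 3 10 1]
Step 8: demand=4,sold=1 ship[2->3]=1 ship[1->2]=2 ship[0->1]=2 prod=2 -> [4 3 11 1]
Step 9: demand=4,sold=1 ship[2->3]=1 ship[1->2]=2 ship[0->1]=2 prod=2 -> [4 3 12 1]
Step 10: demand=4,sold=1 ship[2->3]=1 ship[1->2]=2 ship[0->1]=2 prod=2 -> [4 3 13 1]
Step 11: demand=4,sold=1 ship[2->3]=1 ship[1->2]=2 ship[0->1]=2 prod=2 -> [4 3 14 1]
Step 12: demand=4,sold=1 ship[2->3]=1 ship[1->2]=2 ship[0->1]=2 prod=2 -> [4 3 15 1]
First stockout at step 4

4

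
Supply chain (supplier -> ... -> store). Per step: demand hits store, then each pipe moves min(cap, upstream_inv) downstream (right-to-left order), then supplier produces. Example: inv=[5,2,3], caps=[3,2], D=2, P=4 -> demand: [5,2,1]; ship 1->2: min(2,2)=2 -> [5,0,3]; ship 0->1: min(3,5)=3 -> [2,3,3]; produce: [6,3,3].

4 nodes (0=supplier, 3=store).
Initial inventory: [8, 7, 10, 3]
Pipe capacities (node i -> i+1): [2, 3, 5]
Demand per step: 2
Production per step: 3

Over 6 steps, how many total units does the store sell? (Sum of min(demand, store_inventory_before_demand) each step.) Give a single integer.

Answer: 12

Derivation:
Step 1: sold=2 (running total=2) -> [9 6 8 6]
Step 2: sold=2 (running total=4) -> [10 5 6 9]
Step 3: sold=2 (running total=6) -> [11 4 4 12]
Step 4: sold=2 (running total=8) -> [12 3 3 14]
Step 5: sold=2 (running total=10) -> [13 2 3 15]
Step 6: sold=2 (running total=12) -> [14 2 2 16]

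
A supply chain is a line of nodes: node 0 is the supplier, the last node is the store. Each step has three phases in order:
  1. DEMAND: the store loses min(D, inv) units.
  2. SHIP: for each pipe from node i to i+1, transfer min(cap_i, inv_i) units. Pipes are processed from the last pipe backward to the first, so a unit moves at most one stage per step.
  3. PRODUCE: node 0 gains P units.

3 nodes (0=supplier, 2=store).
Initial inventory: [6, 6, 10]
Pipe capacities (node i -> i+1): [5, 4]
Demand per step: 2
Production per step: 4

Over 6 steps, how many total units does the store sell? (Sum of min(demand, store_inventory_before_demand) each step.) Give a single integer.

Step 1: sold=2 (running total=2) -> [5 7 12]
Step 2: sold=2 (running total=4) -> [4 8 14]
Step 3: sold=2 (running total=6) -> [4 8 16]
Step 4: sold=2 (running total=8) -> [4 8 18]
Step 5: sold=2 (running total=10) -> [4 8 20]
Step 6: sold=2 (running total=12) -> [4 8 22]

Answer: 12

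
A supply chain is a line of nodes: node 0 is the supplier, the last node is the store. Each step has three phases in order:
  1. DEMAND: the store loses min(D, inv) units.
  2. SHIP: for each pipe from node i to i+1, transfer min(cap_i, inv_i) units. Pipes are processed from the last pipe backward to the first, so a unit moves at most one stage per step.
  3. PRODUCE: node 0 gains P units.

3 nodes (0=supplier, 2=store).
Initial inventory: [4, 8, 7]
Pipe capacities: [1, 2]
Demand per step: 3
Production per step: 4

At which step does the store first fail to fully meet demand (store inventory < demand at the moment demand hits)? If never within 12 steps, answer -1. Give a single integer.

Step 1: demand=3,sold=3 ship[1->2]=2 ship[0->1]=1 prod=4 -> [7 7 6]
Step 2: demand=3,sold=3 ship[1->2]=2 ship[0->1]=1 prod=4 -> [10 6 5]
Step 3: demand=3,sold=3 ship[1->2]=2 ship[0->1]=1 prod=4 -> [13 5 4]
Step 4: demand=3,sold=3 ship[1->2]=2 ship[0->1]=1 prod=4 -> [16 4 3]
Step 5: demand=3,sold=3 ship[1->2]=2 ship[0->1]=1 prod=4 -> [19 3 2]
Step 6: demand=3,sold=2 ship[1->2]=2 ship[0->1]=1 prod=4 -> [22 2 2]
Step 7: demand=3,sold=2 ship[1->2]=2 ship[0->1]=1 prod=4 -> [25 1 2]
Step 8: demand=3,sold=2 ship[1->2]=1 ship[0->1]=1 prod=4 -> [28 1 1]
Step 9: demand=3,sold=1 ship[1->2]=1 ship[0->1]=1 prod=4 -> [31 1 1]
Step 10: demand=3,sold=1 ship[1->2]=1 ship[0->1]=1 prod=4 -> [34 1 1]
Step 11: demand=3,sold=1 ship[1->2]=1 ship[0->1]=1 prod=4 -> [37 1 1]
Step 12: demand=3,sold=1 ship[1->2]=1 ship[0->1]=1 prod=4 -> [40 1 1]
First stockout at step 6

6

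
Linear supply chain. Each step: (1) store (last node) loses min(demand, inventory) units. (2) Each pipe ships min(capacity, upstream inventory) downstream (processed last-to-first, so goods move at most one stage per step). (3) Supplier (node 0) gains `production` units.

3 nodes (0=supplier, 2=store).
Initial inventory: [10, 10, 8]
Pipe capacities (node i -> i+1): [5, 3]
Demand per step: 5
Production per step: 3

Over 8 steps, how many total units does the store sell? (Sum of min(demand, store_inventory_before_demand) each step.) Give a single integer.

Step 1: sold=5 (running total=5) -> [8 12 6]
Step 2: sold=5 (running total=10) -> [6 14 4]
Step 3: sold=4 (running total=14) -> [4 16 3]
Step 4: sold=3 (running total=17) -> [3 17 3]
Step 5: sold=3 (running total=20) -> [3 17 3]
Step 6: sold=3 (running total=23) -> [3 17 3]
Step 7: sold=3 (running total=26) -> [3 17 3]
Step 8: sold=3 (running total=29) -> [3 17 3]

Answer: 29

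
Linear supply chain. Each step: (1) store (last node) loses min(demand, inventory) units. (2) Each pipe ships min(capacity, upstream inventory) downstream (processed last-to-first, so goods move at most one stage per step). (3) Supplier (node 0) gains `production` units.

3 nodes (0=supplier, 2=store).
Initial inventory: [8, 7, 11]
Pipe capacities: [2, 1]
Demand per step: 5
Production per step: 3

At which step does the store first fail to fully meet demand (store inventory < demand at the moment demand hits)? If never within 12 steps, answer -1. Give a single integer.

Step 1: demand=5,sold=5 ship[1->2]=1 ship[0->1]=2 prod=3 -> [9 8 7]
Step 2: demand=5,sold=5 ship[1->2]=1 ship[0->1]=2 prod=3 -> [10 9 3]
Step 3: demand=5,sold=3 ship[1->2]=1 ship[0->1]=2 prod=3 -> [11 10 1]
Step 4: demand=5,sold=1 ship[1->2]=1 ship[0->1]=2 prod=3 -> [12 11 1]
Step 5: demand=5,sold=1 ship[1->2]=1 ship[0->1]=2 prod=3 -> [13 12 1]
Step 6: demand=5,sold=1 ship[1->2]=1 ship[0->1]=2 prod=3 -> [14 13 1]
Step 7: demand=5,sold=1 ship[1->2]=1 ship[0->1]=2 prod=3 -> [15 14 1]
Step 8: demand=5,sold=1 ship[1->2]=1 ship[0->1]=2 prod=3 -> [16 15 1]
Step 9: demand=5,sold=1 ship[1->2]=1 ship[0->1]=2 prod=3 -> [17 16 1]
Step 10: demand=5,sold=1 ship[1->2]=1 ship[0->1]=2 prod=3 -> [18 17 1]
Step 11: demand=5,sold=1 ship[1->2]=1 ship[0->1]=2 prod=3 -> [19 18 1]
Step 12: demand=5,sold=1 ship[1->2]=1 ship[0->1]=2 prod=3 -> [20 19 1]
First stockout at step 3

3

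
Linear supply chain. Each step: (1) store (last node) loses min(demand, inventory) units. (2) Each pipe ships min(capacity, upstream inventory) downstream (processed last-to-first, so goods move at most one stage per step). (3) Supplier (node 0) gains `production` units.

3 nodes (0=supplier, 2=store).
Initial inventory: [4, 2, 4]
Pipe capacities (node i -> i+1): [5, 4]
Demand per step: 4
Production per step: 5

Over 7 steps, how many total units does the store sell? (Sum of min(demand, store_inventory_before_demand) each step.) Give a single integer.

Answer: 26

Derivation:
Step 1: sold=4 (running total=4) -> [5 4 2]
Step 2: sold=2 (running total=6) -> [5 5 4]
Step 3: sold=4 (running total=10) -> [5 6 4]
Step 4: sold=4 (running total=14) -> [5 7 4]
Step 5: sold=4 (running total=18) -> [5 8 4]
Step 6: sold=4 (running total=22) -> [5 9 4]
Step 7: sold=4 (running total=26) -> [5 10 4]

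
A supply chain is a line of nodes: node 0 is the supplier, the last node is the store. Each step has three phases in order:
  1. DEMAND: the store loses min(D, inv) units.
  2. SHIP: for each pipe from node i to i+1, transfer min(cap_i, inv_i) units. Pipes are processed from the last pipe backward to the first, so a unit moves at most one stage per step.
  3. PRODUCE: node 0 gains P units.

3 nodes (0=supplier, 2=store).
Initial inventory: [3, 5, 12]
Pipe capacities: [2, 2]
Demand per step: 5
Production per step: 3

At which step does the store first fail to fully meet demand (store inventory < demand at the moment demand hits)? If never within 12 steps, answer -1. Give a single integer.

Step 1: demand=5,sold=5 ship[1->2]=2 ship[0->1]=2 prod=3 -> [4 5 9]
Step 2: demand=5,sold=5 ship[1->2]=2 ship[0->1]=2 prod=3 -> [5 5 6]
Step 3: demand=5,sold=5 ship[1->2]=2 ship[0->1]=2 prod=3 -> [6 5 3]
Step 4: demand=5,sold=3 ship[1->2]=2 ship[0->1]=2 prod=3 -> [7 5 2]
Step 5: demand=5,sold=2 ship[1->2]=2 ship[0->1]=2 prod=3 -> [8 5 2]
Step 6: demand=5,sold=2 ship[1->2]=2 ship[0->1]=2 prod=3 -> [9 5 2]
Step 7: demand=5,sold=2 ship[1->2]=2 ship[0->1]=2 prod=3 -> [10 5 2]
Step 8: demand=5,sold=2 ship[1->2]=2 ship[0->1]=2 prod=3 -> [11 5 2]
Step 9: demand=5,sold=2 ship[1->2]=2 ship[0->1]=2 prod=3 -> [12 5 2]
Step 10: demand=5,sold=2 ship[1->2]=2 ship[0->1]=2 prod=3 -> [13 5 2]
Step 11: demand=5,sold=2 ship[1->2]=2 ship[0->1]=2 prod=3 -> [14 5 2]
Step 12: demand=5,sold=2 ship[1->2]=2 ship[0->1]=2 prod=3 -> [15 5 2]
First stockout at step 4

4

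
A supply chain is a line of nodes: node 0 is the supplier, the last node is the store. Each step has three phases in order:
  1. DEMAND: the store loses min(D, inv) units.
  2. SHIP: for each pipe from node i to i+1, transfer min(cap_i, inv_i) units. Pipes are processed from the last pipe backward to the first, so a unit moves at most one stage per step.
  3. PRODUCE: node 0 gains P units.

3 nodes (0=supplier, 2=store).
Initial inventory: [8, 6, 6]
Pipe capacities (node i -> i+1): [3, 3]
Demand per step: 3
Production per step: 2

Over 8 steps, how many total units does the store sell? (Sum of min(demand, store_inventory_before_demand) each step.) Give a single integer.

Step 1: sold=3 (running total=3) -> [7 6 6]
Step 2: sold=3 (running total=6) -> [6 6 6]
Step 3: sold=3 (running total=9) -> [5 6 6]
Step 4: sold=3 (running total=12) -> [4 6 6]
Step 5: sold=3 (running total=15) -> [3 6 6]
Step 6: sold=3 (running total=18) -> [2 6 6]
Step 7: sold=3 (running total=21) -> [2 5 6]
Step 8: sold=3 (running total=24) -> [2 4 6]

Answer: 24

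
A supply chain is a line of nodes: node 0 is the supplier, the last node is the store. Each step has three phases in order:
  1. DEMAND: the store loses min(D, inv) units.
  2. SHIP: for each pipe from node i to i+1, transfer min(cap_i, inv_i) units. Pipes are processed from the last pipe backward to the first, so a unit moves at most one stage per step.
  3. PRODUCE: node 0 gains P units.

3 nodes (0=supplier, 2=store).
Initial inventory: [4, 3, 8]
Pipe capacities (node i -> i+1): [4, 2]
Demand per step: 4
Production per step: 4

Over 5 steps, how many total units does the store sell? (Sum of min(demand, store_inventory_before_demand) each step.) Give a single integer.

Answer: 16

Derivation:
Step 1: sold=4 (running total=4) -> [4 5 6]
Step 2: sold=4 (running total=8) -> [4 7 4]
Step 3: sold=4 (running total=12) -> [4 9 2]
Step 4: sold=2 (running total=14) -> [4 11 2]
Step 5: sold=2 (running total=16) -> [4 13 2]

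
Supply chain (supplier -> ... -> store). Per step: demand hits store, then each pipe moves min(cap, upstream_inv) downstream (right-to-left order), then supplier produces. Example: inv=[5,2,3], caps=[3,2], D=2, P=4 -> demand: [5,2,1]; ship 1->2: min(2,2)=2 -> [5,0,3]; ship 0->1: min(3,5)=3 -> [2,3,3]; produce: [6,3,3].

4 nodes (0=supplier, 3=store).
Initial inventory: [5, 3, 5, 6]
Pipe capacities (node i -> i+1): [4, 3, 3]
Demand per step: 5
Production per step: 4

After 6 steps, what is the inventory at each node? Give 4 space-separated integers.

Step 1: demand=5,sold=5 ship[2->3]=3 ship[1->2]=3 ship[0->1]=4 prod=4 -> inv=[5 4 5 4]
Step 2: demand=5,sold=4 ship[2->3]=3 ship[1->2]=3 ship[0->1]=4 prod=4 -> inv=[5 5 5 3]
Step 3: demand=5,sold=3 ship[2->3]=3 ship[1->2]=3 ship[0->1]=4 prod=4 -> inv=[5 6 5 3]
Step 4: demand=5,sold=3 ship[2->3]=3 ship[1->2]=3 ship[0->1]=4 prod=4 -> inv=[5 7 5 3]
Step 5: demand=5,sold=3 ship[2->3]=3 ship[1->2]=3 ship[0->1]=4 prod=4 -> inv=[5 8 5 3]
Step 6: demand=5,sold=3 ship[2->3]=3 ship[1->2]=3 ship[0->1]=4 prod=4 -> inv=[5 9 5 3]

5 9 5 3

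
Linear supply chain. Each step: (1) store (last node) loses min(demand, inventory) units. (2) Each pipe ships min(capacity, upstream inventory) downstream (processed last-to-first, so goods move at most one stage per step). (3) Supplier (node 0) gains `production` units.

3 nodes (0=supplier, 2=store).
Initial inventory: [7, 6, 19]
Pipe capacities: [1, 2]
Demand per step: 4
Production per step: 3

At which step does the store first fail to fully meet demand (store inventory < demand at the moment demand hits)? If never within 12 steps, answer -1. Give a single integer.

Step 1: demand=4,sold=4 ship[1->2]=2 ship[0->1]=1 prod=3 -> [9 5 17]
Step 2: demand=4,sold=4 ship[1->2]=2 ship[0->1]=1 prod=3 -> [11 4 15]
Step 3: demand=4,sold=4 ship[1->2]=2 ship[0->1]=1 prod=3 -> [13 3 13]
Step 4: demand=4,sold=4 ship[1->2]=2 ship[0->1]=1 prod=3 -> [15 2 11]
Step 5: demand=4,sold=4 ship[1->2]=2 ship[0->1]=1 prod=3 -> [17 1 9]
Step 6: demand=4,sold=4 ship[1->2]=1 ship[0->1]=1 prod=3 -> [19 1 6]
Step 7: demand=4,sold=4 ship[1->2]=1 ship[0->1]=1 prod=3 -> [21 1 3]
Step 8: demand=4,sold=3 ship[1->2]=1 ship[0->1]=1 prod=3 -> [23 1 1]
Step 9: demand=4,sold=1 ship[1->2]=1 ship[0->1]=1 prod=3 -> [25 1 1]
Step 10: demand=4,sold=1 ship[1->2]=1 ship[0->1]=1 prod=3 -> [27 1 1]
Step 11: demand=4,sold=1 ship[1->2]=1 ship[0->1]=1 prod=3 -> [29 1 1]
Step 12: demand=4,sold=1 ship[1->2]=1 ship[0->1]=1 prod=3 -> [31 1 1]
First stockout at step 8

8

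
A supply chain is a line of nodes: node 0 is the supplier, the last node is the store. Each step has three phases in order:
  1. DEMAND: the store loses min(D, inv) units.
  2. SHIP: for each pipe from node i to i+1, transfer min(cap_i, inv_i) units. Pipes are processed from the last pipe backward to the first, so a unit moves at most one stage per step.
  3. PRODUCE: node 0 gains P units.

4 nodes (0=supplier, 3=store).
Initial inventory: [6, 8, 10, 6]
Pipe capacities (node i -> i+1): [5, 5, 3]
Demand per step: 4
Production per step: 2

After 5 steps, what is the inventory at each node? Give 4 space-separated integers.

Step 1: demand=4,sold=4 ship[2->3]=3 ship[1->2]=5 ship[0->1]=5 prod=2 -> inv=[3 8 12 5]
Step 2: demand=4,sold=4 ship[2->3]=3 ship[1->2]=5 ship[0->1]=3 prod=2 -> inv=[2 6 14 4]
Step 3: demand=4,sold=4 ship[2->3]=3 ship[1->2]=5 ship[0->1]=2 prod=2 -> inv=[2 3 16 3]
Step 4: demand=4,sold=3 ship[2->3]=3 ship[1->2]=3 ship[0->1]=2 prod=2 -> inv=[2 2 16 3]
Step 5: demand=4,sold=3 ship[2->3]=3 ship[1->2]=2 ship[0->1]=2 prod=2 -> inv=[2 2 15 3]

2 2 15 3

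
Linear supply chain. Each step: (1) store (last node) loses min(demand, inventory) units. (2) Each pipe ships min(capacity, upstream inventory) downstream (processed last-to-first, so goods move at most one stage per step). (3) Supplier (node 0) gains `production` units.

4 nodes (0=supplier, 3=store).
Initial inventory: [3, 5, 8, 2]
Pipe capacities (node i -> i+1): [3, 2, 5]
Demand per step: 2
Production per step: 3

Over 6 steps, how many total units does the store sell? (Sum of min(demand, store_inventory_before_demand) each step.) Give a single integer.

Answer: 12

Derivation:
Step 1: sold=2 (running total=2) -> [3 6 5 5]
Step 2: sold=2 (running total=4) -> [3 7 2 8]
Step 3: sold=2 (running total=6) -> [3 8 2 8]
Step 4: sold=2 (running total=8) -> [3 9 2 8]
Step 5: sold=2 (running total=10) -> [3 10 2 8]
Step 6: sold=2 (running total=12) -> [3 11 2 8]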